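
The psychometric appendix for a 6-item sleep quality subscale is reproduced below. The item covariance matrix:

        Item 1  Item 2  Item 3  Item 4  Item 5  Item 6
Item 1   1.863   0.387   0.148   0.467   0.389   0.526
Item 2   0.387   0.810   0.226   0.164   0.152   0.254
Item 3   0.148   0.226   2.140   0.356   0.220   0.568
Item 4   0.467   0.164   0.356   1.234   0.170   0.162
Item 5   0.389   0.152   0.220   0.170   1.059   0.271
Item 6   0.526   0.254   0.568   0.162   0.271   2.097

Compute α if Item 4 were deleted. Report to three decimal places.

Remaining items: Item 1, Item 2, Item 3, Item 5, Item 6 (k = 5).
ΣVar(i) = 1.863 + 0.810 + 2.140 + 1.059 + 2.097 = 7.969
σ²_T = 7.969 + 2 × 3.141 = 14.251
α (item deleted) = (5/4)·(1 − 7.969/14.251) = 0.551

α = 0.551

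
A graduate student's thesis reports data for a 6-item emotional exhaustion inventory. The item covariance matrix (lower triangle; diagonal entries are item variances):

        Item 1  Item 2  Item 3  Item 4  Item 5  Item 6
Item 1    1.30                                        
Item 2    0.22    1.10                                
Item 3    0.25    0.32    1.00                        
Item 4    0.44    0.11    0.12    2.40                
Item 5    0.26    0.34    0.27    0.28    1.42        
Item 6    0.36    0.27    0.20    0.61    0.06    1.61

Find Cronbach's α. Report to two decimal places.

sum of item variances = 1.30 + 1.10 + 1.00 + 2.40 + 1.42 + 1.61 = 8.83
Sum of the distinct covariances = 4.11
total variance = 8.83 + 2 × 4.11 = 17.05
α = (k/(k−1))·(1 − sum of item variances/total variance) = (6/5)·(1 − 8.83/17.05) = 0.58

Cronbach's α = 0.58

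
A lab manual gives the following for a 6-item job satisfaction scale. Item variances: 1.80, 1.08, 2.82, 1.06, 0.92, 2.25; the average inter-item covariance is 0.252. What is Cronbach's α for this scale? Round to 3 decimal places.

α = 0.519

Σσᵢ² = 1.80 + 1.08 + 2.82 + 1.06 + 0.92 + 2.25 = 9.93
Sum of the 15 distinct covariances = 15 × 0.252 = 3.780
total variance = Σσᵢ² + 2·Σcov = 9.93 + 2 × 3.780 = 17.490
α = (6/5)·(1 − 9.93/17.490) = 0.519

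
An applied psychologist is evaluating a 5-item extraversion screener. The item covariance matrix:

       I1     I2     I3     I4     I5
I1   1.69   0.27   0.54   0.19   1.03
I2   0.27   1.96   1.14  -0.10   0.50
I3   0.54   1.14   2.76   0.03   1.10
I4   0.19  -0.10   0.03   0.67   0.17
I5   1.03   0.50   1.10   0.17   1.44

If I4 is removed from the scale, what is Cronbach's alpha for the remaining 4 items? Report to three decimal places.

Remaining items: I1, I2, I3, I5 (k = 4).
ΣVar(i) = 1.69 + 1.96 + 2.76 + 1.44 = 7.85
σ²_total = 7.85 + 2 × 4.58 = 17.01
α (item deleted) = (4/3)·(1 − 7.85/17.01) = 0.718

Cronbach's alpha = 0.718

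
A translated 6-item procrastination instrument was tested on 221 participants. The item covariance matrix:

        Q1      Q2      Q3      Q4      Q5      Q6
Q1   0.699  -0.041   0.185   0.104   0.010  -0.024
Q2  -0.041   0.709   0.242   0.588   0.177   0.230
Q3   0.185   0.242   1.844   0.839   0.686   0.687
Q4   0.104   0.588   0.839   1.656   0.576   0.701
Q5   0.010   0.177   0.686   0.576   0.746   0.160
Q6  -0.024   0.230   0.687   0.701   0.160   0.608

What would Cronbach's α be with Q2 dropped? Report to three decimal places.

α = 0.732

Remaining items: Q1, Q3, Q4, Q5, Q6 (k = 5).
Σσᵢ² = 0.699 + 1.844 + 1.656 + 0.746 + 0.608 = 5.553
total variance = 5.553 + 2 × 3.924 = 13.401
α (item deleted) = (5/4)·(1 − 5.553/13.401) = 0.732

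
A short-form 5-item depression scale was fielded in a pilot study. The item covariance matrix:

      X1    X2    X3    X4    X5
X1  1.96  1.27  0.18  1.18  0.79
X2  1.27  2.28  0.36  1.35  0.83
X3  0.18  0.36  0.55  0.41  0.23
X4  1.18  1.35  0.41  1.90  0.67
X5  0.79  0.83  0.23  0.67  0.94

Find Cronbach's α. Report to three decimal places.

α = 0.820

ΣVar(i) = 1.96 + 2.28 + 0.55 + 1.90 + 0.94 = 7.63
Sum of off-diagonal covariances = 7.27
Var(T) = 7.63 + 2 × 7.27 = 22.17
α = (k/(k−1))·(1 − ΣVar(i)/Var(T)) = (5/4)·(1 − 7.63/22.17) = 0.820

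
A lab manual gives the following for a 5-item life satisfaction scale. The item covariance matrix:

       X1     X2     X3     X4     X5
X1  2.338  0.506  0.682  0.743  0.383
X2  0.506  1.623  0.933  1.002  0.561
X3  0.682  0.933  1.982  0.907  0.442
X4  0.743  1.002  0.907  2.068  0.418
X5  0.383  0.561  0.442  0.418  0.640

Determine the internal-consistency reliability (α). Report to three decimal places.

α = 0.754

sum of item variances = 2.338 + 1.623 + 1.982 + 2.068 + 0.640 = 8.651
Sum of off-diagonal covariances = 6.577
σ²_T = 8.651 + 2 × 6.577 = 21.805
α = (k/(k−1))·(1 − sum of item variances/σ²_T) = (5/4)·(1 − 8.651/21.805) = 0.754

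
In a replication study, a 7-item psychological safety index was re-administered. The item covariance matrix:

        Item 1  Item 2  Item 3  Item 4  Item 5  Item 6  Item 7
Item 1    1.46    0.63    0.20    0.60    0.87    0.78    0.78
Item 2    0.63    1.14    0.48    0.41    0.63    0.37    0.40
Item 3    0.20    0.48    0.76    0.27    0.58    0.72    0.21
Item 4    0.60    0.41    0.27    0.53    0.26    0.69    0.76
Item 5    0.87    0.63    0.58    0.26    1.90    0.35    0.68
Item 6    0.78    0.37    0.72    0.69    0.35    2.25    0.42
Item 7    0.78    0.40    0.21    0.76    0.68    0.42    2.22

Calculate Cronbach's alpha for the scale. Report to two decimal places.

α = 0.80

Σσ²ᵢ = 1.46 + 1.14 + 0.76 + 0.53 + 1.90 + 2.25 + 2.22 = 10.26
Sum of off-diagonal covariances = 11.09
Var(T) = 10.26 + 2 × 11.09 = 32.44
α = (k/(k−1))·(1 − Σσ²ᵢ/Var(T)) = (7/6)·(1 − 10.26/32.44) = 0.80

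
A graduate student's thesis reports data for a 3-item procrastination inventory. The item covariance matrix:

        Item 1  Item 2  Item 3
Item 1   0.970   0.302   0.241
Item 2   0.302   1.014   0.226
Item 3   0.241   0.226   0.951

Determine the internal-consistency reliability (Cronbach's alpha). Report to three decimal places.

sum of item variances = 0.970 + 1.014 + 0.951 = 2.935
Σ_{i<j} σ_ij = 0.769
total variance = 2.935 + 2 × 0.769 = 4.473
α = (k/(k−1))·(1 − sum of item variances/total variance) = (3/2)·(1 − 2.935/4.473) = 0.516

α = 0.516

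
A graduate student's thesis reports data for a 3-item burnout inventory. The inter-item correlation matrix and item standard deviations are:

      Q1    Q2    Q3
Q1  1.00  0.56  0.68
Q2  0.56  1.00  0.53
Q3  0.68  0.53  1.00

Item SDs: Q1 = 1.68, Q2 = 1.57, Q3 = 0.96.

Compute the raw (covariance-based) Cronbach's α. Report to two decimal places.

Cronbach's α = 0.78

Σσ²ᵢ = 1.68² + 1.57² + 0.96² = 6.2089
Covariances σ_ij = r_ij · s_i · s_j:
  σ(Q1,Q2) = 0.56 × 1.68 × 1.57 = 1.4771
  σ(Q1,Q3) = 0.68 × 1.68 × 0.96 = 1.0967
  σ(Q2,Q3) = 0.53 × 1.57 × 0.96 = 0.7988
σ²_T = Σσ²ᵢ + 2·Σσ_ij = 6.2089 + 2 × 3.3726 = 12.9541
α = (3/2)·(1 − 6.2089/12.9541) = 0.78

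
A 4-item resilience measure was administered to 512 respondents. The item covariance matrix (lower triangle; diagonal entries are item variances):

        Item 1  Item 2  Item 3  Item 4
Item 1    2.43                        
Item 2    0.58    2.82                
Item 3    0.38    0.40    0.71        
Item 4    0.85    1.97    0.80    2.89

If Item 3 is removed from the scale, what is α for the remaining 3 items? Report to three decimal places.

Remaining items: Item 1, Item 2, Item 4 (k = 3).
sum of item variances = 2.43 + 2.82 + 2.89 = 8.14
σ²_total = 8.14 + 2 × 3.40 = 14.94
α (item deleted) = (3/2)·(1 − 8.14/14.94) = 0.683

α = 0.683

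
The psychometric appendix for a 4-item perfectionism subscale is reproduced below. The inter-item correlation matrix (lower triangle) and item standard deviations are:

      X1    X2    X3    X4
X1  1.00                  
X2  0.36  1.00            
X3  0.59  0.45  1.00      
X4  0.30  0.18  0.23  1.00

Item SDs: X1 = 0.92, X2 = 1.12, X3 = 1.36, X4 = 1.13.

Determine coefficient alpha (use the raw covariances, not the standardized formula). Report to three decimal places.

Σσ²ᵢ = 0.92² + 1.12² + 1.36² + 1.13² = 5.2273
Covariances σ_ij = r_ij · s_i · s_j:
  σ(X1,X2) = 0.36 × 0.92 × 1.12 = 0.3709
  σ(X1,X3) = 0.59 × 0.92 × 1.36 = 0.7382
  σ(X1,X4) = 0.30 × 0.92 × 1.13 = 0.3119
  σ(X2,X3) = 0.45 × 1.12 × 1.36 = 0.6854
  σ(X2,X4) = 0.18 × 1.12 × 1.13 = 0.2278
  σ(X3,X4) = 0.23 × 1.36 × 1.13 = 0.3535
σ²_T = Σσ²ᵢ + 2·Σσ_ij = 5.2273 + 2 × 2.6877 = 10.6027
α = (4/3)·(1 − 5.2273/10.6027) = 0.676

α = 0.676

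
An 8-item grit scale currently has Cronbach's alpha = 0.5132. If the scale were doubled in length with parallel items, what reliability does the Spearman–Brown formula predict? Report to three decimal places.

predicted reliability = 0.678

Length factor m = 2
α' = m·α / (1 + (m−1)·α)
   = 2 × 0.5132 / (1 + (2 − 1) × 0.5132)
   = 1.0264 / 1.5132 = 0.678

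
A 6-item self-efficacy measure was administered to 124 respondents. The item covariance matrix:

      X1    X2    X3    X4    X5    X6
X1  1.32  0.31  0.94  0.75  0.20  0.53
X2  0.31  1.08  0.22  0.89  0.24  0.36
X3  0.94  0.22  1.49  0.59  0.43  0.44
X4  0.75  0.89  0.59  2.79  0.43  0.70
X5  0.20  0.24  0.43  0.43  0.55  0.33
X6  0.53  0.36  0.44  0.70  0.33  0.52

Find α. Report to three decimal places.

Σσ²ᵢ = 1.32 + 1.08 + 1.49 + 2.79 + 0.55 + 0.52 = 7.75
Sum of the distinct covariances = 7.36
σ²_total = 7.75 + 2 × 7.36 = 22.47
α = (k/(k−1))·(1 − Σσ²ᵢ/σ²_total) = (6/5)·(1 − 7.75/22.47) = 0.786

α = 0.786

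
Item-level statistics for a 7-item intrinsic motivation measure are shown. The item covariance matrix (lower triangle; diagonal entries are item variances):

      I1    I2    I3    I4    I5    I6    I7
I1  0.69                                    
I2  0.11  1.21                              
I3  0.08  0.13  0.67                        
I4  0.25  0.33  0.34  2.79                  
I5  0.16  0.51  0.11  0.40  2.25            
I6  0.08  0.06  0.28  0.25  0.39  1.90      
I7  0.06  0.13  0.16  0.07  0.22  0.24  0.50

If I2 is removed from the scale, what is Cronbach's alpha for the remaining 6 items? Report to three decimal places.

α = 0.495

Remaining items: I1, I3, I4, I5, I6, I7 (k = 6).
Σσ²ᵢ = 0.69 + 0.67 + 2.79 + 2.25 + 1.90 + 0.50 = 8.80
Var(T) = 8.80 + 2 × 3.09 = 14.98
α (item deleted) = (6/5)·(1 − 8.80/14.98) = 0.495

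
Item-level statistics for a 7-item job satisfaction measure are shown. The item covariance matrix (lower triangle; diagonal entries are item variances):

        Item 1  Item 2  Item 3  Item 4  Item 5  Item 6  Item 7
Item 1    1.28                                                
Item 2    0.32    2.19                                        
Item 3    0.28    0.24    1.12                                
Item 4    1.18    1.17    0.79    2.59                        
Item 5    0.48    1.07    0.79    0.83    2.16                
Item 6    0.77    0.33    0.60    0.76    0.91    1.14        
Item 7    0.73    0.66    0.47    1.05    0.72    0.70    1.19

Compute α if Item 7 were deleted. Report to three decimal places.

Remaining items: Item 1, Item 2, Item 3, Item 4, Item 5, Item 6 (k = 6).
Σσ²ᵢ = 1.28 + 2.19 + 1.12 + 2.59 + 2.16 + 1.14 = 10.48
total variance = 10.48 + 2 × 10.52 = 31.52
α (item deleted) = (6/5)·(1 − 10.48/31.52) = 0.801

α = 0.801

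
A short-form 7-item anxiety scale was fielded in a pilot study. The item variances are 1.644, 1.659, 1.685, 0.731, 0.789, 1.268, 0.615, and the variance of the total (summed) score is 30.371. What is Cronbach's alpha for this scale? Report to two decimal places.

Cronbach's alpha = 0.84

ΣVar(i) = 1.644 + 1.659 + 1.685 + 0.731 + 0.789 + 1.268 + 0.615 = 8.391
α = (k/(k−1))·(1 − ΣVar(i)/total variance) = (7/6)·(1 − 8.391/30.371) = 0.84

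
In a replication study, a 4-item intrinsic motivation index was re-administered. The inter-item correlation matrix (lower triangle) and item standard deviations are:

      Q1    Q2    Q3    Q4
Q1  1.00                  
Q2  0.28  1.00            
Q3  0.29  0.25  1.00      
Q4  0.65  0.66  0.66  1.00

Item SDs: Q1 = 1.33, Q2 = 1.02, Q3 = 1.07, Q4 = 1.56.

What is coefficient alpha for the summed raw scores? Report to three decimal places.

coefficient alpha = 0.785

Σσ²ᵢ = 1.33² + 1.02² + 1.07² + 1.56² = 6.3878
Covariances σ_ij = r_ij · s_i · s_j:
  σ(Q1,Q2) = 0.28 × 1.33 × 1.02 = 0.3798
  σ(Q1,Q3) = 0.29 × 1.33 × 1.07 = 0.4127
  σ(Q1,Q4) = 0.65 × 1.33 × 1.56 = 1.3486
  σ(Q2,Q3) = 0.25 × 1.02 × 1.07 = 0.2729
  σ(Q2,Q4) = 0.66 × 1.02 × 1.56 = 1.0502
  σ(Q3,Q4) = 0.66 × 1.07 × 1.56 = 1.1017
σ²_T = Σσ²ᵢ + 2·Σσ_ij = 6.3878 + 2 × 4.5659 = 15.5196
α = (4/3)·(1 − 6.3878/15.5196) = 0.785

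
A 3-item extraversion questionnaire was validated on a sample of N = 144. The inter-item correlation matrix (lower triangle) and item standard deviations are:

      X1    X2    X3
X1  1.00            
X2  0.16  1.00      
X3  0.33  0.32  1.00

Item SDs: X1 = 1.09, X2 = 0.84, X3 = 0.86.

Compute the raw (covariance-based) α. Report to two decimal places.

Σσ²ᵢ = 1.09² + 0.84² + 0.86² = 2.6333
Covariances σ_ij = r_ij · s_i · s_j:
  σ(X1,X2) = 0.16 × 1.09 × 0.84 = 0.1465
  σ(X1,X3) = 0.33 × 1.09 × 0.86 = 0.3093
  σ(X2,X3) = 0.32 × 0.84 × 0.86 = 0.2312
σ²_T = Σσ²ᵢ + 2·Σσ_ij = 2.6333 + 2 × 0.6870 = 4.0073
α = (3/2)·(1 − 2.6333/4.0073) = 0.51

α = 0.51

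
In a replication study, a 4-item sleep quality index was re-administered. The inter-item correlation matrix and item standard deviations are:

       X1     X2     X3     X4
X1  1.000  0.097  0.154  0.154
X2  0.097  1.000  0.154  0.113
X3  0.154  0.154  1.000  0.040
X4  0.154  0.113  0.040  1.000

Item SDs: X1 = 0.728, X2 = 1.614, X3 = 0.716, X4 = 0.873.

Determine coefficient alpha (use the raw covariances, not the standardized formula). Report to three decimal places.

α = 0.305

Σσ²ᵢ = 0.728² + 1.614² + 0.716² + 0.873² = 4.4098
Covariances σ_ij = r_ij · s_i · s_j:
  σ(X1,X2) = 0.097 × 0.728 × 1.614 = 0.1140
  σ(X1,X3) = 0.154 × 0.728 × 0.716 = 0.0803
  σ(X1,X4) = 0.154 × 0.728 × 0.873 = 0.0979
  σ(X2,X3) = 0.154 × 1.614 × 0.716 = 0.1780
  σ(X2,X4) = 0.113 × 1.614 × 0.873 = 0.1592
  σ(X3,X4) = 0.040 × 0.716 × 0.873 = 0.0250
σ²_T = Σσ²ᵢ + 2·Σσ_ij = 4.4098 + 2 × 0.6544 = 5.7186
α = (4/3)·(1 − 4.4098/5.7186) = 0.305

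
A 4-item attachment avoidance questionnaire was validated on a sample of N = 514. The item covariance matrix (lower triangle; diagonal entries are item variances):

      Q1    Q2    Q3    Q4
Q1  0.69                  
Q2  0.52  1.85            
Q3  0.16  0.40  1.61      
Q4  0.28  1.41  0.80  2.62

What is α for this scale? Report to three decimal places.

α = 0.684

Σσ²ᵢ = 0.69 + 1.85 + 1.61 + 2.62 = 6.77
Sum of off-diagonal covariances = 3.57
σ²_total = 6.77 + 2 × 3.57 = 13.91
α = (k/(k−1))·(1 − Σσ²ᵢ/σ²_total) = (4/3)·(1 − 6.77/13.91) = 0.684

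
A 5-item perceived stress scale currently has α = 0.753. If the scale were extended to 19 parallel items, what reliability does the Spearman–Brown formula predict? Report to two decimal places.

predicted reliability = 0.92

Length factor m = 19/5 = 3.8000
α' = m·α / (1 + (m−1)·α)
   = 19/5 × 0.753 / (1 + (19/5 − 1) × 0.753)
   = 2.8614 / 3.1084 = 0.92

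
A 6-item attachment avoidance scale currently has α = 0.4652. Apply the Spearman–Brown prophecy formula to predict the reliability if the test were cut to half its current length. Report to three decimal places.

Length factor m = 1/2
α' = m·α / (1 − (1−m)·α)
   = 1/2 × 0.4652 / (1 − (1 − 1/2) × 0.4652)
   = 0.2326 / 0.7674 = 0.303

predicted reliability = 0.303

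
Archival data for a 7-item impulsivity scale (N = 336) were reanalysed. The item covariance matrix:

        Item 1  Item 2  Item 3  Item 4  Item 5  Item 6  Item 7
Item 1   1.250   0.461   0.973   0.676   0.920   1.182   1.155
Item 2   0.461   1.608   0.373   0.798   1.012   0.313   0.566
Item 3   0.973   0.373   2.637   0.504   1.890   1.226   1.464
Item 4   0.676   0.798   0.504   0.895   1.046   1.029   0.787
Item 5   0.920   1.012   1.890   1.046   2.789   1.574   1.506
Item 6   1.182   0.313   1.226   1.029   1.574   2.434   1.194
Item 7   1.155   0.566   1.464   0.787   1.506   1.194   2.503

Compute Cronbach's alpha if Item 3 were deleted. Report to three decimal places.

Cronbach's alpha = 0.855

Remaining items: Item 1, Item 2, Item 4, Item 5, Item 6, Item 7 (k = 6).
ΣVar(i) = 1.250 + 1.608 + 0.895 + 2.789 + 2.434 + 2.503 = 11.479
Var(T) = 11.479 + 2 × 14.219 = 39.917
α (item deleted) = (6/5)·(1 − 11.479/39.917) = 0.855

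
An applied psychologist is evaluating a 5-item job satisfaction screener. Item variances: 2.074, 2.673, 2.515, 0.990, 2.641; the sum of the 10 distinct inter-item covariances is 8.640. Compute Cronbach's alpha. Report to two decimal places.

Σσ²ᵢ = 2.074 + 2.673 + 2.515 + 0.990 + 2.641 = 10.893
Sum of distinct covariances = 8.640
total variance = Σσ²ᵢ + 2·Σcov = 10.893 + 2 × 8.640 = 28.173
α = (5/4)·(1 − 10.893/28.173) = 0.77

α = 0.77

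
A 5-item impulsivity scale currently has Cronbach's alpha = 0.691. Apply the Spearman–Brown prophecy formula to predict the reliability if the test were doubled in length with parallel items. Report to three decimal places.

Length factor m = 2
α' = m·α / (1 + (m−1)·α)
   = 2 × 0.691 / (1 + (2 − 1) × 0.691)
   = 1.3820 / 1.6910 = 0.817

predicted reliability = 0.817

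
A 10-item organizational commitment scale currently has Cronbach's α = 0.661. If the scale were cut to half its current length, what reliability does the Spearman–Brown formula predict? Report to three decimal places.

Length factor m = 1/2
α' = m·α / (1 − (1−m)·α)
   = 1/2 × 0.661 / (1 − (1 − 1/2) × 0.661)
   = 0.3305 / 0.6695 = 0.494

predicted reliability = 0.494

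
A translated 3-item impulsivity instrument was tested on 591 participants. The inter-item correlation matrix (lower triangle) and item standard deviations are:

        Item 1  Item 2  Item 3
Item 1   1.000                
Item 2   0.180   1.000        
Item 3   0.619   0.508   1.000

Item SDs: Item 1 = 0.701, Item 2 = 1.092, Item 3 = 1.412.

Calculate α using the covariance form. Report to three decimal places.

α = 0.682

Σσ²ᵢ = 0.701² + 1.092² + 1.412² = 3.6776
Covariances σ_ij = r_ij · s_i · s_j:
  σ(Item 1,Item 2) = 0.180 × 0.701 × 1.092 = 0.1378
  σ(Item 1,Item 3) = 0.619 × 0.701 × 1.412 = 0.6127
  σ(Item 2,Item 3) = 0.508 × 1.092 × 1.412 = 0.7833
σ²_T = Σσ²ᵢ + 2·Σσ_ij = 3.6776 + 2 × 1.5338 = 6.7452
α = (3/2)·(1 − 3.6776/6.7452) = 0.682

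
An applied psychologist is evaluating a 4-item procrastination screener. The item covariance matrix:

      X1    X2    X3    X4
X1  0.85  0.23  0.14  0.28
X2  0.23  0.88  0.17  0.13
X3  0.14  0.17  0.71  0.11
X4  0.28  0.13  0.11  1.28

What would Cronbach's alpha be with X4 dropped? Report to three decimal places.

α = 0.460

Remaining items: X1, X2, X3 (k = 3).
Σσ²ᵢ = 0.85 + 0.88 + 0.71 = 2.44
Var(T) = 2.44 + 2 × 0.54 = 3.52
α (item deleted) = (3/2)·(1 − 2.44/3.52) = 0.460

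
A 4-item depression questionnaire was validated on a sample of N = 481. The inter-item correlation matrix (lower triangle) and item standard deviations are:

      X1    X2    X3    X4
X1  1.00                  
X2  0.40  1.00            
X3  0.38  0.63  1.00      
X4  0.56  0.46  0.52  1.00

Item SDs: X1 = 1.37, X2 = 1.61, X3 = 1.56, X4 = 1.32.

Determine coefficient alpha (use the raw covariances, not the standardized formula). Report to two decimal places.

Σσ²ᵢ = 1.37² + 1.61² + 1.56² + 1.32² = 8.6450
Covariances σ_ij = r_ij · s_i · s_j:
  σ(X1,X2) = 0.40 × 1.37 × 1.61 = 0.8823
  σ(X1,X3) = 0.38 × 1.37 × 1.56 = 0.8121
  σ(X1,X4) = 0.56 × 1.37 × 1.32 = 1.0127
  σ(X2,X3) = 0.63 × 1.61 × 1.56 = 1.5823
  σ(X2,X4) = 0.46 × 1.61 × 1.32 = 0.9776
  σ(X3,X4) = 0.52 × 1.56 × 1.32 = 1.0708
σ²_T = Σσ²ᵢ + 2·Σσ_ij = 8.6450 + 2 × 6.3378 = 21.3206
α = (4/3)·(1 − 8.6450/21.3206) = 0.79

coefficient alpha = 0.79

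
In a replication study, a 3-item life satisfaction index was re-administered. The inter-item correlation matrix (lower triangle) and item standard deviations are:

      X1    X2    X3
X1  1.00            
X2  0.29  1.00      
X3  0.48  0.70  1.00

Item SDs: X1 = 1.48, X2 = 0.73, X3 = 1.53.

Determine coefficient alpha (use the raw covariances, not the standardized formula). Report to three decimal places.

coefficient alpha = 0.694

Σσ²ᵢ = 1.48² + 0.73² + 1.53² = 5.0642
Covariances σ_ij = r_ij · s_i · s_j:
  σ(X1,X2) = 0.29 × 1.48 × 0.73 = 0.3133
  σ(X1,X3) = 0.48 × 1.48 × 1.53 = 1.0869
  σ(X2,X3) = 0.70 × 0.73 × 1.53 = 0.7818
σ²_T = Σσ²ᵢ + 2·Σσ_ij = 5.0642 + 2 × 2.1820 = 9.4282
α = (3/2)·(1 − 5.0642/9.4282) = 0.694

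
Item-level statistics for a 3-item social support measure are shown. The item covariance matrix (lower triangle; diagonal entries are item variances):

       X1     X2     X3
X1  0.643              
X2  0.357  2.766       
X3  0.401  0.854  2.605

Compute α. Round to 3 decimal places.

α = 0.523

Σσᵢ² = 0.643 + 2.766 + 2.605 = 6.014
Sum of off-diagonal covariances = 1.612
Var(T) = 6.014 + 2 × 1.612 = 9.238
α = (k/(k−1))·(1 − Σσᵢ²/Var(T)) = (3/2)·(1 − 6.014/9.238) = 0.523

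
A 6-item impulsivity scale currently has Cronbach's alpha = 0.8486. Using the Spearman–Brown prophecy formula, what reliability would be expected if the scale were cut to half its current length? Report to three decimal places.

Length factor m = 1/2
α' = m·α / (1 − (1−m)·α)
   = 1/2 × 0.8486 / (1 − (1 − 1/2) × 0.8486)
   = 0.4243 / 0.5757 = 0.737

predicted reliability = 0.737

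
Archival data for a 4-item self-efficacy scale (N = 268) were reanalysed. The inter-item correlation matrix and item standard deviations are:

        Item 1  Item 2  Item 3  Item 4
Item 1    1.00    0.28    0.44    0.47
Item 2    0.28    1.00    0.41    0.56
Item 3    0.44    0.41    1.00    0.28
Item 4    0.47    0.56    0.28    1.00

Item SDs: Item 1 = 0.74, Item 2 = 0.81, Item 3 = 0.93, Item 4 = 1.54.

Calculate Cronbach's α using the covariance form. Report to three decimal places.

Σσ²ᵢ = 0.74² + 0.81² + 0.93² + 1.54² = 4.4402
Covariances σ_ij = r_ij · s_i · s_j:
  σ(Item 1,Item 2) = 0.28 × 0.74 × 0.81 = 0.1678
  σ(Item 1,Item 3) = 0.44 × 0.74 × 0.93 = 0.3028
  σ(Item 1,Item 4) = 0.47 × 0.74 × 1.54 = 0.5356
  σ(Item 2,Item 3) = 0.41 × 0.81 × 0.93 = 0.3089
  σ(Item 2,Item 4) = 0.56 × 0.81 × 1.54 = 0.6985
  σ(Item 3,Item 4) = 0.28 × 0.93 × 1.54 = 0.4010
σ²_T = Σσ²ᵢ + 2·Σσ_ij = 4.4402 + 2 × 2.4146 = 9.2694
α = (4/3)·(1 − 4.4402/9.2694) = 0.695

α = 0.695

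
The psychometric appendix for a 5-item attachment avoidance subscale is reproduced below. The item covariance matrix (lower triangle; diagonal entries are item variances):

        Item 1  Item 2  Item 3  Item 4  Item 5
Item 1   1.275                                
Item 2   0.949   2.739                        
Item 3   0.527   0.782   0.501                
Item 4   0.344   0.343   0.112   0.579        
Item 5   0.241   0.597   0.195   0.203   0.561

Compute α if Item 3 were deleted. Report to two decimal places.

Remaining items: Item 1, Item 2, Item 4, Item 5 (k = 4).
Σσ²ᵢ = 1.275 + 2.739 + 0.579 + 0.561 = 5.154
total variance = 5.154 + 2 × 2.677 = 10.508
α (item deleted) = (4/3)·(1 − 5.154/10.508) = 0.68

α = 0.68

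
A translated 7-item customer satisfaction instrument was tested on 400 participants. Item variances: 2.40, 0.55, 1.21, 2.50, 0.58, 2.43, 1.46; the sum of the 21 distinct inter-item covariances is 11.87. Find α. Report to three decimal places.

sum of item variances = 2.40 + 0.55 + 1.21 + 2.50 + 0.58 + 2.43 + 1.46 = 11.13
Sum of distinct covariances = 11.87
σ²_T = sum of item variances + 2·Σcov = 11.13 + 2 × 11.87 = 34.87
α = (7/6)·(1 − 11.13/34.87) = 0.794

α = 0.794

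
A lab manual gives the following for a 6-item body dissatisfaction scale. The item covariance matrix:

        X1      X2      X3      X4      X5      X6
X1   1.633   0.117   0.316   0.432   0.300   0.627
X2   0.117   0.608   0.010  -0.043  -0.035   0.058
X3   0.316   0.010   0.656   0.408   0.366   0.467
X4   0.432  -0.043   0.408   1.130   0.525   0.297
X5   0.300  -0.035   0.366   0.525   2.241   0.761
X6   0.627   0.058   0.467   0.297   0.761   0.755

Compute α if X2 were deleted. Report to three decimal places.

Remaining items: X1, X3, X4, X5, X6 (k = 5).
sum of item variances = 1.633 + 0.656 + 1.130 + 2.241 + 0.755 = 6.415
total variance = 6.415 + 2 × 4.499 = 15.413
α (item deleted) = (5/4)·(1 − 6.415/15.413) = 0.730

α = 0.730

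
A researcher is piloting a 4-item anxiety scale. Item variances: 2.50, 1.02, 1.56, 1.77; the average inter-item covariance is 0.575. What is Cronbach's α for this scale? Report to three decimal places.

α = 0.669

sum of item variances = 2.50 + 1.02 + 1.56 + 1.77 = 6.85
Sum of the 6 distinct covariances = 6 × 0.575 = 3.450
σ²_total = sum of item variances + 2·Σcov = 6.85 + 2 × 3.450 = 13.750
α = (4/3)·(1 − 6.85/13.750) = 0.669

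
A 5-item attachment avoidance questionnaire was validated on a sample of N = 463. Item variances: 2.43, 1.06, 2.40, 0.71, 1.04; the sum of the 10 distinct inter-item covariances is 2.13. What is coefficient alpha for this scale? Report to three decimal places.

ΣVar(i) = 2.43 + 1.06 + 2.40 + 0.71 + 1.04 = 7.64
Sum of distinct covariances = 2.13
σ²_T = ΣVar(i) + 2·Σcov = 7.64 + 2 × 2.13 = 11.90
α = (5/4)·(1 − 7.64/11.90) = 0.447

α = 0.447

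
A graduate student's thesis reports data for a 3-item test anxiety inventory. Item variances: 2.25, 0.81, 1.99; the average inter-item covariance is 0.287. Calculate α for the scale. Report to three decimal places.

Σσᵢ² = 2.25 + 0.81 + 1.99 = 5.05
Sum of the 3 distinct covariances = 3 × 0.287 = 0.861
Var(T) = Σσᵢ² + 2·Σcov = 5.05 + 2 × 0.861 = 6.772
α = (3/2)·(1 − 5.05/6.772) = 0.381

α = 0.381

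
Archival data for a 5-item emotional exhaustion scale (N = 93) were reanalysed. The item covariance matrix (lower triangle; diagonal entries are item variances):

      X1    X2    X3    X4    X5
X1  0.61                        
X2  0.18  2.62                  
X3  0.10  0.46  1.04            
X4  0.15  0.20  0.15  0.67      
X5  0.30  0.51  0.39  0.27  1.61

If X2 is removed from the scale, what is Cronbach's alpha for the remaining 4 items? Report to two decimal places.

Remaining items: X1, X3, X4, X5 (k = 4).
Σσ²ᵢ = 0.61 + 1.04 + 0.67 + 1.61 = 3.93
σ²_total = 3.93 + 2 × 1.36 = 6.65
α (item deleted) = (4/3)·(1 − 3.93/6.65) = 0.55

α = 0.55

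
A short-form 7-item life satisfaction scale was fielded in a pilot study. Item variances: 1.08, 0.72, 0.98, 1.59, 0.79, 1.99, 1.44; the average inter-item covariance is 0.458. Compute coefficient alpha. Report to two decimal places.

ΣVar(i) = 1.08 + 0.72 + 0.98 + 1.59 + 0.79 + 1.99 + 1.44 = 8.59
Sum of the 21 distinct covariances = 21 × 0.458 = 9.618
Var(T) = ΣVar(i) + 2·Σcov = 8.59 + 2 × 9.618 = 27.826
α = (7/6)·(1 − 8.59/27.826) = 0.81

coefficient alpha = 0.81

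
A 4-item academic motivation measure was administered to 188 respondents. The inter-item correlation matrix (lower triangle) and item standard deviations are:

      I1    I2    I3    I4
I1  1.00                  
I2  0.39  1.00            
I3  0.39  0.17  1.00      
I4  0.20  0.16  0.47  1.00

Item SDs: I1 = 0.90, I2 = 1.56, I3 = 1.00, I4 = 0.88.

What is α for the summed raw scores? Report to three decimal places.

α = 0.584

Σσ²ᵢ = 0.90² + 1.56² + 1.00² + 0.88² = 5.0180
Covariances σ_ij = r_ij · s_i · s_j:
  σ(I1,I2) = 0.39 × 0.90 × 1.56 = 0.5476
  σ(I1,I3) = 0.39 × 0.90 × 1.00 = 0.3510
  σ(I1,I4) = 0.20 × 0.90 × 0.88 = 0.1584
  σ(I2,I3) = 0.17 × 1.56 × 1.00 = 0.2652
  σ(I2,I4) = 0.16 × 1.56 × 0.88 = 0.2196
  σ(I3,I4) = 0.47 × 1.00 × 0.88 = 0.4136
σ²_T = Σσ²ᵢ + 2·Σσ_ij = 5.0180 + 2 × 1.9554 = 8.9288
α = (4/3)·(1 − 5.0180/8.9288) = 0.584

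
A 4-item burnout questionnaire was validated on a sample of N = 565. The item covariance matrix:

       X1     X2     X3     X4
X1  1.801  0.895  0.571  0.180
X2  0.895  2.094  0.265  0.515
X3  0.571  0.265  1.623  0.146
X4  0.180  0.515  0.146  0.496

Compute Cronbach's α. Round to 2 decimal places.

sum of item variances = 1.801 + 2.094 + 1.623 + 0.496 = 6.014
Σ_{i<j} σ_ij = 2.572
total variance = 6.014 + 2 × 2.572 = 11.158
α = (k/(k−1))·(1 − sum of item variances/total variance) = (4/3)·(1 − 6.014/11.158) = 0.61

Cronbach's α = 0.61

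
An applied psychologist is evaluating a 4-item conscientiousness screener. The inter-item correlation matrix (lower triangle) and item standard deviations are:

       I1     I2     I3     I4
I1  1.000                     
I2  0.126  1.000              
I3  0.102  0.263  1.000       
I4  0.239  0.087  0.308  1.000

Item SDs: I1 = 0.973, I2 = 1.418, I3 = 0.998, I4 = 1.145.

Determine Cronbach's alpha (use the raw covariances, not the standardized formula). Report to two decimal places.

Σσ²ᵢ = 0.973² + 1.418² + 0.998² + 1.145² = 5.2645
Covariances σ_ij = r_ij · s_i · s_j:
  σ(I1,I2) = 0.126 × 0.973 × 1.418 = 0.1738
  σ(I1,I3) = 0.102 × 0.973 × 0.998 = 0.0990
  σ(I1,I4) = 0.239 × 0.973 × 1.145 = 0.2663
  σ(I2,I3) = 0.263 × 1.418 × 0.998 = 0.3722
  σ(I2,I4) = 0.087 × 1.418 × 1.145 = 0.1413
  σ(I3,I4) = 0.308 × 0.998 × 1.145 = 0.3520
σ²_T = Σσ²ᵢ + 2·Σσ_ij = 5.2645 + 2 × 1.4046 = 8.0737
α = (4/3)·(1 − 5.2645/8.0737) = 0.46

α = 0.46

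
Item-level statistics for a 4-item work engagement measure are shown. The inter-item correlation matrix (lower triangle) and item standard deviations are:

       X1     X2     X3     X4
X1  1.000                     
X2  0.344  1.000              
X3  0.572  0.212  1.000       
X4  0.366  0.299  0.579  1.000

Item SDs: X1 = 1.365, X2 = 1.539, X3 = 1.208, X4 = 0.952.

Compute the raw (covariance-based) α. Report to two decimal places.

Σσ²ᵢ = 1.365² + 1.539² + 1.208² + 0.952² = 6.5973
Covariances σ_ij = r_ij · s_i · s_j:
  σ(X1,X2) = 0.344 × 1.365 × 1.539 = 0.7227
  σ(X1,X3) = 0.572 × 1.365 × 1.208 = 0.9432
  σ(X1,X4) = 0.366 × 1.365 × 0.952 = 0.4756
  σ(X2,X3) = 0.212 × 1.539 × 1.208 = 0.3941
  σ(X2,X4) = 0.299 × 1.539 × 0.952 = 0.4381
  σ(X3,X4) = 0.579 × 1.208 × 0.952 = 0.6659
σ²_T = Σσ²ᵢ + 2·Σσ_ij = 6.5973 + 2 × 3.6396 = 13.8765
α = (4/3)·(1 − 6.5973/13.8765) = 0.70

α = 0.70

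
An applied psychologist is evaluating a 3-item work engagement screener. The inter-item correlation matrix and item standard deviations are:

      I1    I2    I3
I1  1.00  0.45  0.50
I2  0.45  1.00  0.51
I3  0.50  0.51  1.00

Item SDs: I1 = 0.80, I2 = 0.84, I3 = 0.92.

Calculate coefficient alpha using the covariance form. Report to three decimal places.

Σσ²ᵢ = 0.80² + 0.84² + 0.92² = 2.1920
Covariances σ_ij = r_ij · s_i · s_j:
  σ(I1,I2) = 0.45 × 0.80 × 0.84 = 0.3024
  σ(I1,I3) = 0.50 × 0.80 × 0.92 = 0.3680
  σ(I2,I3) = 0.51 × 0.84 × 0.92 = 0.3941
σ²_T = Σσ²ᵢ + 2·Σσ_ij = 2.1920 + 2 × 1.0645 = 4.3210
α = (3/2)·(1 − 2.1920/4.3210) = 0.739

α = 0.739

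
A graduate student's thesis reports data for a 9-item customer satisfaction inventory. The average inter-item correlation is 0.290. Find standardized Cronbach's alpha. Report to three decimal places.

Standardized α = k·r̄ / (1 + (k−1)·r̄) = 9 × 0.290 / (1 + 8 × 0.290)
  = 2.6100 / 3.3200 = 0.786

standardized Cronbach's alpha = 0.786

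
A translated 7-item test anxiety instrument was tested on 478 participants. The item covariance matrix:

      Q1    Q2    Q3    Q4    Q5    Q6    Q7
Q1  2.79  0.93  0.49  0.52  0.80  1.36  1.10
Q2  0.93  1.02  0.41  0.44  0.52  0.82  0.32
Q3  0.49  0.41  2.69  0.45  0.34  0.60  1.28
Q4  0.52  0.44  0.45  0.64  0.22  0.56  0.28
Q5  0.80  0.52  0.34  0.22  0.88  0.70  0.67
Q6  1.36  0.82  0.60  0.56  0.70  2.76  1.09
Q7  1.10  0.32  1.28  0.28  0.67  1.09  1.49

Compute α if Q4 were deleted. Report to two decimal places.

Remaining items: Q1, Q2, Q3, Q5, Q6, Q7 (k = 6).
Σσ²ᵢ = 2.79 + 1.02 + 2.69 + 0.88 + 2.76 + 1.49 = 11.63
σ²_T = 11.63 + 2 × 11.43 = 34.49
α (item deleted) = (6/5)·(1 − 11.63/34.49) = 0.80

α = 0.80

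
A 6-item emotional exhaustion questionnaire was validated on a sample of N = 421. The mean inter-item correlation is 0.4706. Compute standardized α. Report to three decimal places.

standardized α = 0.842

Standardized α = k·r̄ / (1 + (k−1)·r̄) = 6 × 0.4706 / (1 + 5 × 0.4706)
  = 2.8236 / 3.3530 = 0.842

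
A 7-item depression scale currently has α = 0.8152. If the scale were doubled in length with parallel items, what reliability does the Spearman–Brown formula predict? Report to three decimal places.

Length factor m = 2
α' = m·α / (1 + (m−1)·α)
   = 2 × 0.8152 / (1 + (2 − 1) × 0.8152)
   = 1.6304 / 1.8152 = 0.898

predicted reliability = 0.898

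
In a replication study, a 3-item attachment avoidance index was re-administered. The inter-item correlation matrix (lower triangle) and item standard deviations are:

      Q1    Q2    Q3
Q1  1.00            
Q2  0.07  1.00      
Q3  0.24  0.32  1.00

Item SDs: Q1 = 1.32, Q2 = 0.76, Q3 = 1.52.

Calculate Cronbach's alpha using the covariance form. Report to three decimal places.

Σσ²ᵢ = 1.32² + 0.76² + 1.52² = 4.6304
Covariances σ_ij = r_ij · s_i · s_j:
  σ(Q1,Q2) = 0.07 × 1.32 × 0.76 = 0.0702
  σ(Q1,Q3) = 0.24 × 1.32 × 1.52 = 0.4815
  σ(Q2,Q3) = 0.32 × 0.76 × 1.52 = 0.3697
σ²_T = Σσ²ᵢ + 2·Σσ_ij = 4.6304 + 2 × 0.9214 = 6.4732
α = (3/2)·(1 − 4.6304/6.4732) = 0.427

Cronbach's alpha = 0.427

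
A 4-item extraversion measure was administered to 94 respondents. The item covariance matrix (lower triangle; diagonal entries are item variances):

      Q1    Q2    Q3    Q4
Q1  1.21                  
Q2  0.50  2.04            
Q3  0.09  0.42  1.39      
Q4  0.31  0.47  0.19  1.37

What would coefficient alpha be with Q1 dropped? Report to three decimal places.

Remaining items: Q2, Q3, Q4 (k = 3).
Σσ²ᵢ = 2.04 + 1.39 + 1.37 = 4.80
Var(T) = 4.80 + 2 × 1.08 = 6.96
α (item deleted) = (3/2)·(1 − 4.80/6.96) = 0.466

coefficient alpha = 0.466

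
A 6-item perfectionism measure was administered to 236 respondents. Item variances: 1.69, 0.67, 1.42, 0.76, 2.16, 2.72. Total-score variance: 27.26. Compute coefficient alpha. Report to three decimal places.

α = 0.785

Σσᵢ² = 1.69 + 0.67 + 1.42 + 0.76 + 2.16 + 2.72 = 9.42
α = (k/(k−1))·(1 − Σσᵢ²/σ²_T) = (6/5)·(1 − 9.42/27.26) = 0.785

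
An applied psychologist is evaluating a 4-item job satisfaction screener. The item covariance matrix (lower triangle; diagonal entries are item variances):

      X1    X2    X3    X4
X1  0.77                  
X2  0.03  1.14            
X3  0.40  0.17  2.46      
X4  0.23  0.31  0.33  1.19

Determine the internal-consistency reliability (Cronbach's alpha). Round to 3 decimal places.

α = 0.461

Σσᵢ² = 0.77 + 1.14 + 2.46 + 1.19 = 5.56
Σ_{i<j} σ_ij = 1.47
Var(T) = 5.56 + 2 × 1.47 = 8.50
α = (k/(k−1))·(1 − Σσᵢ²/Var(T)) = (4/3)·(1 − 5.56/8.50) = 0.461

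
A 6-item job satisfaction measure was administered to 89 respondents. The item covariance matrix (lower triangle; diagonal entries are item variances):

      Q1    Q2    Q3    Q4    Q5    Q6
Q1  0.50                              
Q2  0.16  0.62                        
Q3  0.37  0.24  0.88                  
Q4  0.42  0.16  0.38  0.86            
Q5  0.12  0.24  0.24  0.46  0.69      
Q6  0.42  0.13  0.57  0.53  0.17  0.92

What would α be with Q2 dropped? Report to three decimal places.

α = 0.821

Remaining items: Q1, Q3, Q4, Q5, Q6 (k = 5).
sum of item variances = 0.50 + 0.88 + 0.86 + 0.69 + 0.92 = 3.85
Var(T) = 3.85 + 2 × 3.68 = 11.21
α (item deleted) = (5/4)·(1 − 3.85/11.21) = 0.821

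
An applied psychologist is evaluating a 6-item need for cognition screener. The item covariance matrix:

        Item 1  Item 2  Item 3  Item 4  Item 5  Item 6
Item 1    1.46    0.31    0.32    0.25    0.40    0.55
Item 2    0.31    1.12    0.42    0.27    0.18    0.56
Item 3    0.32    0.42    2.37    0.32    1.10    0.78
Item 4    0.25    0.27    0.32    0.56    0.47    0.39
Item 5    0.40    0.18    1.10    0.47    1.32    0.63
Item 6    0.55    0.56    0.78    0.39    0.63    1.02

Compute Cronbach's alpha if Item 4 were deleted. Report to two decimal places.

Remaining items: Item 1, Item 2, Item 3, Item 5, Item 6 (k = 5).
sum of item variances = 1.46 + 1.12 + 2.37 + 1.32 + 1.02 = 7.29
σ²_total = 7.29 + 2 × 5.25 = 17.79
α (item deleted) = (5/4)·(1 − 7.29/17.79) = 0.74

Cronbach's alpha = 0.74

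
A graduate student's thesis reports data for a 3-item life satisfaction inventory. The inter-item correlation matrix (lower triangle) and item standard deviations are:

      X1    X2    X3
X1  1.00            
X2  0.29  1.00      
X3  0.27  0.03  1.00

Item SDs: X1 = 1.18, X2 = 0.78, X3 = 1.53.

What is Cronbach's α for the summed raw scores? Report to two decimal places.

Σσ²ᵢ = 1.18² + 0.78² + 1.53² = 4.3417
Covariances σ_ij = r_ij · s_i · s_j:
  σ(X1,X2) = 0.29 × 1.18 × 0.78 = 0.2669
  σ(X1,X3) = 0.27 × 1.18 × 1.53 = 0.4875
  σ(X2,X3) = 0.03 × 0.78 × 1.53 = 0.0358
σ²_T = Σσ²ᵢ + 2·Σσ_ij = 4.3417 + 2 × 0.7902 = 5.9221
α = (3/2)·(1 − 4.3417/5.9221) = 0.40

Cronbach's α = 0.40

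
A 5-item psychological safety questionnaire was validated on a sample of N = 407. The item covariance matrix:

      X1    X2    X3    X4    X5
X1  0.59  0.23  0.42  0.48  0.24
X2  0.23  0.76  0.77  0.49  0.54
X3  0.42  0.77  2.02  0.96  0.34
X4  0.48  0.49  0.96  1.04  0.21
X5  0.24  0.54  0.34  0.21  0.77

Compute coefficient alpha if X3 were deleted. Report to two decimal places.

α = 0.77

Remaining items: X1, X2, X4, X5 (k = 4).
ΣVar(i) = 0.59 + 0.76 + 1.04 + 0.77 = 3.16
σ²_total = 3.16 + 2 × 2.19 = 7.54
α (item deleted) = (4/3)·(1 − 3.16/7.54) = 0.77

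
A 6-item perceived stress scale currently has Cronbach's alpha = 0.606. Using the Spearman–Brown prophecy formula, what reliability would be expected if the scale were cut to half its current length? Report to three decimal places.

predicted reliability = 0.435

Length factor m = 1/2
α' = m·α / (1 − (1−m)·α)
   = 1/2 × 0.606 / (1 − (1 − 1/2) × 0.606)
   = 0.3030 / 0.6970 = 0.435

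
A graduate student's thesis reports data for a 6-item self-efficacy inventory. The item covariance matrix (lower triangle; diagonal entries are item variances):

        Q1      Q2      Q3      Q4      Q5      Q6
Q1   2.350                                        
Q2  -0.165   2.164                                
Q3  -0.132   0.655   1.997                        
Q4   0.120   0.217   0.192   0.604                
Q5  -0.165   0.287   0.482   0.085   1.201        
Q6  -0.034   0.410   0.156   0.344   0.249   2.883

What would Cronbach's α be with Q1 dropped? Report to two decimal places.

Remaining items: Q2, Q3, Q4, Q5, Q6 (k = 5).
ΣVar(i) = 2.164 + 1.997 + 0.604 + 1.201 + 2.883 = 8.849
σ²_total = 8.849 + 2 × 3.077 = 15.003
α (item deleted) = (5/4)·(1 − 8.849/15.003) = 0.51

Cronbach's α = 0.51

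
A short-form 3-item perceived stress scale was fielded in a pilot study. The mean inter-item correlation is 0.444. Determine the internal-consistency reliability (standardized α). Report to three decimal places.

standardized α = 0.706

Standardized α = k·r̄ / (1 + (k−1)·r̄) = 3 × 0.444 / (1 + 2 × 0.444)
  = 1.3320 / 1.8880 = 0.706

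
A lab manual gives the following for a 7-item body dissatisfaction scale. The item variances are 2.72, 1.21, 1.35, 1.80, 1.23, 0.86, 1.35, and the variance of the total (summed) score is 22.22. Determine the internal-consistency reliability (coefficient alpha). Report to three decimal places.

coefficient alpha = 0.614

Σσ²ᵢ = 2.72 + 1.21 + 1.35 + 1.80 + 1.23 + 0.86 + 1.35 = 10.52
α = (k/(k−1))·(1 − Σσ²ᵢ/σ²_total) = (7/6)·(1 − 10.52/22.22) = 0.614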